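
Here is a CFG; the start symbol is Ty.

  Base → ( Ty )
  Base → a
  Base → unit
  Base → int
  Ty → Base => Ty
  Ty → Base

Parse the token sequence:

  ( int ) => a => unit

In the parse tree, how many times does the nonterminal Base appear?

4

[Ty [Base ( [Ty [Base int]] )] => [Ty [Base a] => [Ty [Base unit]]]]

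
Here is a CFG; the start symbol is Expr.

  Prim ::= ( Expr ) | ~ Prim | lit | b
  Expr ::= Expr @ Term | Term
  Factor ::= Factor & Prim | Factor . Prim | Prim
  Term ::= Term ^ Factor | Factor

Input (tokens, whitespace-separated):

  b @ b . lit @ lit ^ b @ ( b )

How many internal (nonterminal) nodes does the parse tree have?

[Expr [Expr [Expr [Expr [Term [Factor [Prim b]]]] @ [Term [Factor [Factor [Prim b]] . [Prim lit]]]] @ [Term [Term [Factor [Prim lit]]] ^ [Factor [Prim b]]]] @ [Term [Factor [Prim ( [Expr [Term [Factor [Prim b]]]] )]]]]

25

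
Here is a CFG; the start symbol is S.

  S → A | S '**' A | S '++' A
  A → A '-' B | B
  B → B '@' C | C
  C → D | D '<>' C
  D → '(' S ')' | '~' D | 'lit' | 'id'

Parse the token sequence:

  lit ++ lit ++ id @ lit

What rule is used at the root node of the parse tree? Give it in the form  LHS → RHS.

[S [S [S [A [B [C [D lit]]]]] ++ [A [B [C [D lit]]]]] ++ [A [B [B [C [D id]]] @ [C [D lit]]]]]

S → S '++' A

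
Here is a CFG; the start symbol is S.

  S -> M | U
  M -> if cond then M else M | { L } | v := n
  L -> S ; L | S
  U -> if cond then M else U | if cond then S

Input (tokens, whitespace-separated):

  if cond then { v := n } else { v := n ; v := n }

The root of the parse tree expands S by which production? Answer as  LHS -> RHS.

S -> M

[S [M if cond then [M { [L [S [M v := n]]] }] else [M { [L [S [M v := n]] ; [L [S [M v := n]]]] }]]]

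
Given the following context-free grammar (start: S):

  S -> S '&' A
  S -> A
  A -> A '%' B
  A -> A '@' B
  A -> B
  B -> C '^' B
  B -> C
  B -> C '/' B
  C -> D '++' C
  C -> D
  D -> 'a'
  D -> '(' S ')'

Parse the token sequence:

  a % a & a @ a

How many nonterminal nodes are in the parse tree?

18

[S [S [A [A [B [C [D a]]]] % [B [C [D a]]]]] & [A [A [B [C [D a]]]] @ [B [C [D a]]]]]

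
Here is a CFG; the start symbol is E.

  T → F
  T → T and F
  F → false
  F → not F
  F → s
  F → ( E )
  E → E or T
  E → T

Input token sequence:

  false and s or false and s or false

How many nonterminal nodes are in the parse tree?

13

[E [E [E [T [T [F false]] and [F s]]] or [T [T [F false]] and [F s]]] or [T [F false]]]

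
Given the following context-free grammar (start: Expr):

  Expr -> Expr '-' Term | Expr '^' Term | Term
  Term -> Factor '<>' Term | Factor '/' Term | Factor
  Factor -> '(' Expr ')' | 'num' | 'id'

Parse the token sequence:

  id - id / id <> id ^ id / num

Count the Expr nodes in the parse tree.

3

[Expr [Expr [Expr [Term [Factor id]]] - [Term [Factor id] / [Term [Factor id] <> [Term [Factor id]]]]] ^ [Term [Factor id] / [Term [Factor num]]]]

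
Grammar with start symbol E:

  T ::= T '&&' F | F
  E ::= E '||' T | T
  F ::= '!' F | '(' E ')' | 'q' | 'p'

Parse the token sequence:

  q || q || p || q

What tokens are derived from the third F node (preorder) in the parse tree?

[E [E [E [E [T [F q]]] || [T [F q]]] || [T [F p]]] || [T [F q]]]

p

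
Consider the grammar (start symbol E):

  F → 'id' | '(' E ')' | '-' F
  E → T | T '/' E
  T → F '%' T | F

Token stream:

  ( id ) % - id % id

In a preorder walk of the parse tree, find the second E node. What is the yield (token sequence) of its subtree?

[E [T [F ( [E [T [F id]]] )] % [T [F - [F id]] % [T [F id]]]]]

id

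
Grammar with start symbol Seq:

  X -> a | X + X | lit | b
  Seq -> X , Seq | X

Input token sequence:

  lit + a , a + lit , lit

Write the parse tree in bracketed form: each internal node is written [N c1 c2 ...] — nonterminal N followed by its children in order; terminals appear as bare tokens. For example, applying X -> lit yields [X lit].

Seq
X , Seq
X + X , Seq
lit + X , Seq
lit + a , Seq
lit + a , X , Seq
lit + a , X + X , Seq
lit + a , a + X , Seq
lit + a , a + lit , Seq
lit + a , a + lit , X
lit + a , a + lit , lit

[Seq [X [X lit] + [X a]] , [Seq [X [X a] + [X lit]] , [Seq [X lit]]]]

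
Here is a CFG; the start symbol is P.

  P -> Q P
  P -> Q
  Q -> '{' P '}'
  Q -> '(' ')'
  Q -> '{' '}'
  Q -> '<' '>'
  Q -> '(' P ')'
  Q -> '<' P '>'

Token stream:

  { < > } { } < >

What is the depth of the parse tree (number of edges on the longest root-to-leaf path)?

[P [Q { [P [Q < >]] }] [P [Q { }] [P [Q < >]]]]

4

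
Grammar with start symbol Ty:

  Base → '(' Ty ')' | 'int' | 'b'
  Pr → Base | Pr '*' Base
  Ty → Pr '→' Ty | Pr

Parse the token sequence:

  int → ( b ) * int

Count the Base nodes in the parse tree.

4

[Ty [Pr [Base int]] → [Ty [Pr [Pr [Base ( [Ty [Pr [Base b]]] )]] * [Base int]]]]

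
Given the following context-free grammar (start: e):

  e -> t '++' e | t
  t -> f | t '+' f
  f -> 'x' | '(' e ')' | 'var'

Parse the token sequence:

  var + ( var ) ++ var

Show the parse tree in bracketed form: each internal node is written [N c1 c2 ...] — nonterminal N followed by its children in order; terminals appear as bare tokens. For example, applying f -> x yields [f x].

[e [t [t [f var]] + [f ( [e [t [f var]]] )]] ++ [e [t [f var]]]]

e
t ++ e
t + f ++ e
f + f ++ e
var + f ++ e
var + ( e ) ++ e
var + ( t ) ++ e
var + ( f ) ++ e
var + ( var ) ++ e
var + ( var ) ++ t
var + ( var ) ++ f
var + ( var ) ++ var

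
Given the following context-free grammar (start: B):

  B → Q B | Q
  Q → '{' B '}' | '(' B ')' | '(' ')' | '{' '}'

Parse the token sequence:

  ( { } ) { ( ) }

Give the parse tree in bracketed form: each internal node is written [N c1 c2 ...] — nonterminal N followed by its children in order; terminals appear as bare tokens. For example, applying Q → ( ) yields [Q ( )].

B
Q B
( B ) B
( Q ) B
( { } ) B
( { } ) Q
( { } ) { B }
( { } ) { Q }
( { } ) { ( ) }

[B [Q ( [B [Q { }]] )] [B [Q { [B [Q ( )]] }]]]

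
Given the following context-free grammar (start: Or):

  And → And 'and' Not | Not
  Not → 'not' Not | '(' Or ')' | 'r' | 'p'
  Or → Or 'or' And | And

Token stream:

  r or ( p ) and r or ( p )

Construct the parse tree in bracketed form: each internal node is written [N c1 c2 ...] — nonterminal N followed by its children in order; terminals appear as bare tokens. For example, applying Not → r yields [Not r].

[Or [Or [Or [And [Not r]]] or [And [And [Not ( [Or [And [Not p]]] )]] and [Not r]]] or [And [Not ( [Or [And [Not p]]] )]]]

Or
Or or And
Or or And or And
And or And or And
Not or And or And
r or And or And
r or And and Not or And
r or Not and Not or And
r or ( Or ) and Not or And
r or ( And ) and Not or And
r or ( Not ) and Not or And
r or ( p ) and Not or And
r or ( p ) and r or And
r or ( p ) and r or Not
r or ( p ) and r or ( Or )
r or ( p ) and r or ( And )
r or ( p ) and r or ( Not )
r or ( p ) and r or ( p )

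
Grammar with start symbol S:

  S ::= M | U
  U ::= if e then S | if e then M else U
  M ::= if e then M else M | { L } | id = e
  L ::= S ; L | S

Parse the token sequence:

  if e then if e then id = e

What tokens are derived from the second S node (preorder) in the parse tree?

if e then id = e

[S [U if e then [S [U if e then [S [M id = e]]]]]]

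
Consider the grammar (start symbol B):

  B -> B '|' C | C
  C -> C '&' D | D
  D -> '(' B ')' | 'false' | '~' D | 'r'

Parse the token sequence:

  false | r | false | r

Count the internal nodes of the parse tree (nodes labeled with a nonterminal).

[B [B [B [B [C [D false]]] | [C [D r]]] | [C [D false]]] | [C [D r]]]

12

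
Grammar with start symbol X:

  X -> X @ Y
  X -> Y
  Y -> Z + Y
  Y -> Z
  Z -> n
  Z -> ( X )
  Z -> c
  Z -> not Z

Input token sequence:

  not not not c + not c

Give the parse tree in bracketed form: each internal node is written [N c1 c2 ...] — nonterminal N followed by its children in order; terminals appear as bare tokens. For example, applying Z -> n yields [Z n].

X
Y
Z + Y
not Z + Y
not not Z + Y
not not not Z + Y
not not not c + Y
not not not c + Z
not not not c + not Z
not not not c + not c

[X [Y [Z not [Z not [Z not [Z c]]]] + [Y [Z not [Z c]]]]]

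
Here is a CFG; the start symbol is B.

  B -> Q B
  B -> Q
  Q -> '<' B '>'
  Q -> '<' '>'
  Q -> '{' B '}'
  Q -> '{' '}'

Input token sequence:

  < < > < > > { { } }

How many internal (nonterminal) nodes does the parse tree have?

10

[B [Q < [B [Q < >] [B [Q < >]]] >] [B [Q { [B [Q { }]] }]]]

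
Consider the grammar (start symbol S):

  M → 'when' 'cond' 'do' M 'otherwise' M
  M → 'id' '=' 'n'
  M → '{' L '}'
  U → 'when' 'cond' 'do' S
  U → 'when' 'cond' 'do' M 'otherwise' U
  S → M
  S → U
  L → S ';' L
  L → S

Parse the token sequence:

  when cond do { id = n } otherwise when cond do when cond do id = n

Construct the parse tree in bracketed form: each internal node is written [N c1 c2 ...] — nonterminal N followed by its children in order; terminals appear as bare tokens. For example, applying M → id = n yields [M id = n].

[S [U when cond do [M { [L [S [M id = n]]] }] otherwise [U when cond do [S [U when cond do [S [M id = n]]]]]]]

S
U
when cond do M otherwise U
when cond do { L } otherwise U
when cond do { S } otherwise U
when cond do { M } otherwise U
when cond do { id = n } otherwise U
when cond do { id = n } otherwise when cond do S
when cond do { id = n } otherwise when cond do U
when cond do { id = n } otherwise when cond do when cond do S
when cond do { id = n } otherwise when cond do when cond do M
when cond do { id = n } otherwise when cond do when cond do id = n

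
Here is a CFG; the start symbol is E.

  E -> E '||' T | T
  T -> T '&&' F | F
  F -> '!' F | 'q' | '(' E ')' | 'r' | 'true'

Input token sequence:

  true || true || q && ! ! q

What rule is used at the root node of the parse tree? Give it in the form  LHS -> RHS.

[E [E [E [T [F true]]] || [T [F true]]] || [T [T [F q]] && [F ! [F ! [F q]]]]]

E -> E '||' T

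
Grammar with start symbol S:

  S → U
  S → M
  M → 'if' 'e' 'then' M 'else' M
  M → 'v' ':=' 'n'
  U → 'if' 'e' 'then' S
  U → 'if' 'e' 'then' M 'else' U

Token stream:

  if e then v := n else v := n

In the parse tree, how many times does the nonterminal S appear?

1

[S [M if e then [M v := n] else [M v := n]]]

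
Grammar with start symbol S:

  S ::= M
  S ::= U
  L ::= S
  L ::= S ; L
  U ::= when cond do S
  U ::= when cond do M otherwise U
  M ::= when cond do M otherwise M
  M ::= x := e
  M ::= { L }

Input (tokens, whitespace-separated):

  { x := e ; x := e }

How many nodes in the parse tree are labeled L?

[S [M { [L [S [M x := e]] ; [L [S [M x := e]]]] }]]

2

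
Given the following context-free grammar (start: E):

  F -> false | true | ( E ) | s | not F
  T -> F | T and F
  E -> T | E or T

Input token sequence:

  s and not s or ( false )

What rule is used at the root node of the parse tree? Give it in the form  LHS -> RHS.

E -> E or T

[E [E [T [T [F s]] and [F not [F s]]]] or [T [F ( [E [T [F false]]] )]]]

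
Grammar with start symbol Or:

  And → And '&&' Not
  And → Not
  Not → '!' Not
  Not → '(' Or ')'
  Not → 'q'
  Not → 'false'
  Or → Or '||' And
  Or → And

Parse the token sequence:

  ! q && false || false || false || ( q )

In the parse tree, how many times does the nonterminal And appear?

[Or [Or [Or [Or [And [And [Not ! [Not q]]] && [Not false]]] || [And [Not false]]] || [And [Not false]]] || [And [Not ( [Or [And [Not q]]] )]]]

6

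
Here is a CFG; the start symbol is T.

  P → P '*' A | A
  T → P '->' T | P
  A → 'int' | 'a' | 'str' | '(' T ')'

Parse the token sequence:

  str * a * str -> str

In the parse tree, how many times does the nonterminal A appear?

4

[T [P [P [P [A str]] * [A a]] * [A str]] -> [T [P [A str]]]]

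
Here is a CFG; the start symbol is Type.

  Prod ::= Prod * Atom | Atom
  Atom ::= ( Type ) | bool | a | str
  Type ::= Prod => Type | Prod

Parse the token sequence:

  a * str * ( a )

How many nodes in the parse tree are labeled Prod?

4

[Type [Prod [Prod [Prod [Atom a]] * [Atom str]] * [Atom ( [Type [Prod [Atom a]]] )]]]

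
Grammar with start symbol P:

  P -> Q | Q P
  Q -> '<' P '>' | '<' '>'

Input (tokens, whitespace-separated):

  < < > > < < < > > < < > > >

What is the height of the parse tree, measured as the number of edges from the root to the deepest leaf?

8

[P [Q < [P [Q < >]] >] [P [Q < [P [Q < [P [Q < >]] >] [P [Q < [P [Q < >]] >]]] >]]]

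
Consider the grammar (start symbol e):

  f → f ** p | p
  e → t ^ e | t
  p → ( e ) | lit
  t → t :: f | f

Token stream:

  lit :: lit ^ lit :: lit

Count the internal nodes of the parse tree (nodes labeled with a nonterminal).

[e [t [t [f [p lit]]] :: [f [p lit]]] ^ [e [t [t [f [p lit]]] :: [f [p lit]]]]]

14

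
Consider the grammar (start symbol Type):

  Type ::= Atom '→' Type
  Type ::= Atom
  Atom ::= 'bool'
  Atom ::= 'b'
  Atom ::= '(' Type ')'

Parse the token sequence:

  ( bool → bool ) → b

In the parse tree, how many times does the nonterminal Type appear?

[Type [Atom ( [Type [Atom bool] → [Type [Atom bool]]] )] → [Type [Atom b]]]

4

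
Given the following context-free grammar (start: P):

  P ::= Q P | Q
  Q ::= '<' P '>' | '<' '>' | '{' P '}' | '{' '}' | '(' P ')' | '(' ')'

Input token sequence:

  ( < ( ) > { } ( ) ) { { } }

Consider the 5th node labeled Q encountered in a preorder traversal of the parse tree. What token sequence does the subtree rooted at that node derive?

[P [Q ( [P [Q < [P [Q ( )]] >] [P [Q { }] [P [Q ( )]]]] )] [P [Q { [P [Q { }]] }]]]

( )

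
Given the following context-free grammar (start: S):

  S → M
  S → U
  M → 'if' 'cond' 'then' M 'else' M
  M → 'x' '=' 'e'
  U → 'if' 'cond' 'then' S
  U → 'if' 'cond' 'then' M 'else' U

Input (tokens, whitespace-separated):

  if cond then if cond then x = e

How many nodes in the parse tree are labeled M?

1

[S [U if cond then [S [U if cond then [S [M x = e]]]]]]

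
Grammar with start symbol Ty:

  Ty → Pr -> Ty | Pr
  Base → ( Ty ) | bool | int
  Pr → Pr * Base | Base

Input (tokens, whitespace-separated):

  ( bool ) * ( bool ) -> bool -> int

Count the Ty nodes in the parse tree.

5

[Ty [Pr [Pr [Base ( [Ty [Pr [Base bool]]] )]] * [Base ( [Ty [Pr [Base bool]]] )]] -> [Ty [Pr [Base bool]] -> [Ty [Pr [Base int]]]]]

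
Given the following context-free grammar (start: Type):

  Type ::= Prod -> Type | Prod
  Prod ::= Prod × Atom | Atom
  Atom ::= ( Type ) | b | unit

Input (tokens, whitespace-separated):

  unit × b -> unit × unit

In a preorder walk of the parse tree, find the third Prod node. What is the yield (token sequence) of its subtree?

unit × unit

[Type [Prod [Prod [Atom unit]] × [Atom b]] -> [Type [Prod [Prod [Atom unit]] × [Atom unit]]]]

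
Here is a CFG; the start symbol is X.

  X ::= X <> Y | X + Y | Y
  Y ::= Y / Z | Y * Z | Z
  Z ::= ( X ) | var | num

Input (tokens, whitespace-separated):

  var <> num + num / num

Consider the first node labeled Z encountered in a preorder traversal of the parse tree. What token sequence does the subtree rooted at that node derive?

var

[X [X [X [Y [Z var]]] <> [Y [Z num]]] + [Y [Y [Z num]] / [Z num]]]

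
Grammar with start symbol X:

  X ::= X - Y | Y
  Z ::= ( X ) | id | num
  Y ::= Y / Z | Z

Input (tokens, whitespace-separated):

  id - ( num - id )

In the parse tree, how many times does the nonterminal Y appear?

4

[X [X [Y [Z id]]] - [Y [Z ( [X [X [Y [Z num]]] - [Y [Z id]]] )]]]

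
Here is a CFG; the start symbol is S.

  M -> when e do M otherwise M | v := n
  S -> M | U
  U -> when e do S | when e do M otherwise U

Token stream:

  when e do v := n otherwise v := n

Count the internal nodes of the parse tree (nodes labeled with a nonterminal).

4

[S [M when e do [M v := n] otherwise [M v := n]]]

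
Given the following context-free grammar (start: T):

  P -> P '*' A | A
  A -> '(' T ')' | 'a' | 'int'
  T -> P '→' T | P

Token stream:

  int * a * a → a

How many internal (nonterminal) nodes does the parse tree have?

[T [P [P [P [A int]] * [A a]] * [A a]] → [T [P [A a]]]]

10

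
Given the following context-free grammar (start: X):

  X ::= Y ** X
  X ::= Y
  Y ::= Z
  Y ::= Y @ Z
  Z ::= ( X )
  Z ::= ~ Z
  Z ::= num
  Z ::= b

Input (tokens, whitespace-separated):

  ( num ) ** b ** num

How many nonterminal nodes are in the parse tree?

12

[X [Y [Z ( [X [Y [Z num]]] )]] ** [X [Y [Z b]] ** [X [Y [Z num]]]]]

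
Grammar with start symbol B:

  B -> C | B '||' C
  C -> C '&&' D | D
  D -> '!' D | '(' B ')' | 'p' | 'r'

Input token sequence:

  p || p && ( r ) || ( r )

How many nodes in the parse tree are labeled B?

5

[B [B [B [C [D p]]] || [C [C [D p]] && [D ( [B [C [D r]]] )]]] || [C [D ( [B [C [D r]]] )]]]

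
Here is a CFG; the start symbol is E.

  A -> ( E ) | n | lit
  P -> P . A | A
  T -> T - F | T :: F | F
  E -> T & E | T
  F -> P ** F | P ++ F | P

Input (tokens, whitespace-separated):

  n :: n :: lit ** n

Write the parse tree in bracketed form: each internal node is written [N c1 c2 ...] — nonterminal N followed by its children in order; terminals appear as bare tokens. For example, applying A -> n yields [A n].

E
T
T :: F
T :: F :: F
F :: F :: F
P :: F :: F
A :: F :: F
n :: F :: F
n :: P :: F
n :: A :: F
n :: n :: F
n :: n :: P ** F
n :: n :: A ** F
n :: n :: lit ** F
n :: n :: lit ** P
n :: n :: lit ** A
n :: n :: lit ** n

[E [T [T [T [F [P [A n]]]] :: [F [P [A n]]]] :: [F [P [A lit]] ** [F [P [A n]]]]]]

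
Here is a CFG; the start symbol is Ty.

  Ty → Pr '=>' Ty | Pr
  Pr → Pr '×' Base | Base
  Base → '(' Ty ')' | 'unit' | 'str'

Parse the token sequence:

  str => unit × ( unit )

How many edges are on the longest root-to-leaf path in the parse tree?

7

[Ty [Pr [Base str]] => [Ty [Pr [Pr [Base unit]] × [Base ( [Ty [Pr [Base unit]]] )]]]]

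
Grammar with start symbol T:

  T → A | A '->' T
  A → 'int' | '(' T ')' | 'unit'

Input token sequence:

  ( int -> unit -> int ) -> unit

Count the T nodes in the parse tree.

5

[T [A ( [T [A int] -> [T [A unit] -> [T [A int]]]] )] -> [T [A unit]]]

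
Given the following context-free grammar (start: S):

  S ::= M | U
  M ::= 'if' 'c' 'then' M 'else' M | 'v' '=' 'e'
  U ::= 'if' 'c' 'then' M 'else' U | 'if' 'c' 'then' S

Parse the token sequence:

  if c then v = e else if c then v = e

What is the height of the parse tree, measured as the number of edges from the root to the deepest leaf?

[S [U if c then [M v = e] else [U if c then [S [M v = e]]]]]

5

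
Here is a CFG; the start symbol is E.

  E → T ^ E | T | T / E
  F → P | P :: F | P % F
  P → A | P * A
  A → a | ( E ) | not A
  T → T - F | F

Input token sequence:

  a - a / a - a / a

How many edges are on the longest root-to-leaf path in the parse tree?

[E [T [T [F [P [A a]]]] - [F [P [A a]]]] / [E [T [T [F [P [A a]]]] - [F [P [A a]]]] / [E [T [F [P [A a]]]]]]]

7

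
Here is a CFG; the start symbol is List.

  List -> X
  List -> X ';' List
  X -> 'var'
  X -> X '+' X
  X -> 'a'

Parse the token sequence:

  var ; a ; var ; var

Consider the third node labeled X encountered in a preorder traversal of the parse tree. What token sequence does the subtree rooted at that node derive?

[List [X var] ; [List [X a] ; [List [X var] ; [List [X var]]]]]

var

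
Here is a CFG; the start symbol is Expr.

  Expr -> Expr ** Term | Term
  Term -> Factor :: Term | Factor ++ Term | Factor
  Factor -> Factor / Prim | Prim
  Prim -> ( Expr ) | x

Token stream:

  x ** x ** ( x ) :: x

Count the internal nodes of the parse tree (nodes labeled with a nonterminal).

19

[Expr [Expr [Expr [Term [Factor [Prim x]]]] ** [Term [Factor [Prim x]]]] ** [Term [Factor [Prim ( [Expr [Term [Factor [Prim x]]]] )]] :: [Term [Factor [Prim x]]]]]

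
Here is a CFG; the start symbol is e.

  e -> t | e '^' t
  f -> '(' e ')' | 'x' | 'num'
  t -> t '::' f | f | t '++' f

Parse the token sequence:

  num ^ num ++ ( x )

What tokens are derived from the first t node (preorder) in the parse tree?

num

[e [e [t [f num]]] ^ [t [t [f num]] ++ [f ( [e [t [f x]]] )]]]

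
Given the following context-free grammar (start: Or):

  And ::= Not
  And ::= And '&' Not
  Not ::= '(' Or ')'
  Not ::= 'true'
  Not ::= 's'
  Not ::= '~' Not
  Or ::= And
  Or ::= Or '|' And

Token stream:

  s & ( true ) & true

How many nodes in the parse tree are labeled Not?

4

[Or [And [And [And [Not s]] & [Not ( [Or [And [Not true]]] )]] & [Not true]]]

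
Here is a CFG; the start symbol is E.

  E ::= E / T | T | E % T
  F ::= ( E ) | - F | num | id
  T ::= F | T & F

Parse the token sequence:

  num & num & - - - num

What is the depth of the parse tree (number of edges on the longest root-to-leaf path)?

6

[E [T [T [T [F num]] & [F num]] & [F - [F - [F - [F num]]]]]]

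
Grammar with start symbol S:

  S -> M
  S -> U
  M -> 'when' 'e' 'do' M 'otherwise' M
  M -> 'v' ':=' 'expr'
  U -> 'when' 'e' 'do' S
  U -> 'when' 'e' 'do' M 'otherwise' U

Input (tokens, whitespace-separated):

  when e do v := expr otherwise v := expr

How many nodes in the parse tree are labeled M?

[S [M when e do [M v := expr] otherwise [M v := expr]]]

3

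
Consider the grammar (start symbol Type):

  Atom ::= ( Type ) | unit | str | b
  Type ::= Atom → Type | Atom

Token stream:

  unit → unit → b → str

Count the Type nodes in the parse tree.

4

[Type [Atom unit] → [Type [Atom unit] → [Type [Atom b] → [Type [Atom str]]]]]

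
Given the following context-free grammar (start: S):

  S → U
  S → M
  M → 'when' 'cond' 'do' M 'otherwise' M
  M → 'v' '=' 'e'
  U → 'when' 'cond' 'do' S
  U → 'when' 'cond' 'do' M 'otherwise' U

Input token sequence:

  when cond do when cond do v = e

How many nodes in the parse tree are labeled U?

[S [U when cond do [S [U when cond do [S [M v = e]]]]]]

2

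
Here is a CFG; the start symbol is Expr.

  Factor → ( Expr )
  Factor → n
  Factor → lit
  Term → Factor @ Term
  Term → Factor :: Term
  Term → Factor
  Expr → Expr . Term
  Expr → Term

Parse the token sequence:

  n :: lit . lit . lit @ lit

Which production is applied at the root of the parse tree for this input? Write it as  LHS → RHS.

[Expr [Expr [Expr [Term [Factor n] :: [Term [Factor lit]]]] . [Term [Factor lit]]] . [Term [Factor lit] @ [Term [Factor lit]]]]

Expr → Expr . Term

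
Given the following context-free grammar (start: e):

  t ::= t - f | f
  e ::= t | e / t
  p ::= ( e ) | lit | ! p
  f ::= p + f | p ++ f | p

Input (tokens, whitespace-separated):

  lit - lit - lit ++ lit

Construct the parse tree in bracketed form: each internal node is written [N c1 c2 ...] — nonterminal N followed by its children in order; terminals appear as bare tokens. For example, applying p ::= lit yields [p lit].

e
t
t - f
t - f - f
f - f - f
p - f - f
lit - f - f
lit - p - f
lit - lit - f
lit - lit - p ++ f
lit - lit - lit ++ f
lit - lit - lit ++ p
lit - lit - lit ++ lit

[e [t [t [t [f [p lit]]] - [f [p lit]]] - [f [p lit] ++ [f [p lit]]]]]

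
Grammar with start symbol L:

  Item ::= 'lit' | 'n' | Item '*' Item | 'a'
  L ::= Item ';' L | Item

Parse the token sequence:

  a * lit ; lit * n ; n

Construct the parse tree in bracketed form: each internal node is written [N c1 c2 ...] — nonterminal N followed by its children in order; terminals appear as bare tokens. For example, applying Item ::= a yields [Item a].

[L [Item [Item a] * [Item lit]] ; [L [Item [Item lit] * [Item n]] ; [L [Item n]]]]

L
Item ; L
Item * Item ; L
a * Item ; L
a * lit ; L
a * lit ; Item ; L
a * lit ; Item * Item ; L
a * lit ; lit * Item ; L
a * lit ; lit * n ; L
a * lit ; lit * n ; Item
a * lit ; lit * n ; n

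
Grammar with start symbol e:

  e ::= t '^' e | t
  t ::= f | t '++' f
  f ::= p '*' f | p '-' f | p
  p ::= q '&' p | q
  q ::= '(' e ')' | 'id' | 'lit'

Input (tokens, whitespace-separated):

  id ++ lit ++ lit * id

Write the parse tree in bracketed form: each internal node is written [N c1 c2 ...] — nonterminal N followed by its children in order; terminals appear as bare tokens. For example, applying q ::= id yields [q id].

[e [t [t [t [f [p [q id]]]] ++ [f [p [q lit]]]] ++ [f [p [q lit]] * [f [p [q id]]]]]]

e
t
t ++ f
t ++ f ++ f
f ++ f ++ f
p ++ f ++ f
q ++ f ++ f
id ++ f ++ f
id ++ p ++ f
id ++ q ++ f
id ++ lit ++ f
id ++ lit ++ p * f
id ++ lit ++ q * f
id ++ lit ++ lit * f
id ++ lit ++ lit * p
id ++ lit ++ lit * q
id ++ lit ++ lit * id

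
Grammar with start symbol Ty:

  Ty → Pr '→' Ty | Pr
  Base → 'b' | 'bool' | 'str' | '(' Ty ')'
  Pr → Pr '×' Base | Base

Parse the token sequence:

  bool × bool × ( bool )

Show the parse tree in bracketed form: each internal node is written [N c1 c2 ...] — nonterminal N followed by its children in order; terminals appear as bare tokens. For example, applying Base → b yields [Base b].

[Ty [Pr [Pr [Pr [Base bool]] × [Base bool]] × [Base ( [Ty [Pr [Base bool]]] )]]]

Ty
Pr
Pr × Base
Pr × Base × Base
Base × Base × Base
bool × Base × Base
bool × bool × Base
bool × bool × ( Ty )
bool × bool × ( Pr )
bool × bool × ( Base )
bool × bool × ( bool )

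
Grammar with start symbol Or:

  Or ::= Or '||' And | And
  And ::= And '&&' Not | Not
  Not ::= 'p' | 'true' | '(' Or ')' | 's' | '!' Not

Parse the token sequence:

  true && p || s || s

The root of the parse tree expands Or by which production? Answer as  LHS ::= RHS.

[Or [Or [Or [And [And [Not true]] && [Not p]]] || [And [Not s]]] || [And [Not s]]]

Or ::= Or '||' And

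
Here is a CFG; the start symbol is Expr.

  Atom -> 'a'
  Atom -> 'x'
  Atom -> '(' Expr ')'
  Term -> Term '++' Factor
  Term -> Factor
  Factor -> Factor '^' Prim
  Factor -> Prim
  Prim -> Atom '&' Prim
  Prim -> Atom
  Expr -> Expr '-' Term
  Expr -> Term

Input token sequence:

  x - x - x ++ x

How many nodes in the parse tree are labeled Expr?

[Expr [Expr [Expr [Term [Factor [Prim [Atom x]]]]] - [Term [Factor [Prim [Atom x]]]]] - [Term [Term [Factor [Prim [Atom x]]]] ++ [Factor [Prim [Atom x]]]]]

3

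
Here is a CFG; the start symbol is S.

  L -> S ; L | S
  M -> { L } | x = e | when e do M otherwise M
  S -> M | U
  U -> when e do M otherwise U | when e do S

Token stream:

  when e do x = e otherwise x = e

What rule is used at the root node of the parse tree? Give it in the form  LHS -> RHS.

S -> M

[S [M when e do [M x = e] otherwise [M x = e]]]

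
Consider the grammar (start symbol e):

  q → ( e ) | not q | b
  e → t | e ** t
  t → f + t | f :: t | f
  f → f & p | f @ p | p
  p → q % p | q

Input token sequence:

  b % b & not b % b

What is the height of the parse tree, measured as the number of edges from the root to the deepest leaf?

7

[e [t [f [f [p [q b] % [p [q b]]]] & [p [q not [q b]] % [p [q b]]]]]]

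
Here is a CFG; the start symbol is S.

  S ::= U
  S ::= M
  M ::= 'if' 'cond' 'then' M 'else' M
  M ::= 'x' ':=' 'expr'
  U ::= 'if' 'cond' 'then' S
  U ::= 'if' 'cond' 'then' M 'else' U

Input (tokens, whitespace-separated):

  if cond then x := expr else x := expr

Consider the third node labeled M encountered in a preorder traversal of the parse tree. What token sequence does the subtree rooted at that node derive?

x := expr

[S [M if cond then [M x := expr] else [M x := expr]]]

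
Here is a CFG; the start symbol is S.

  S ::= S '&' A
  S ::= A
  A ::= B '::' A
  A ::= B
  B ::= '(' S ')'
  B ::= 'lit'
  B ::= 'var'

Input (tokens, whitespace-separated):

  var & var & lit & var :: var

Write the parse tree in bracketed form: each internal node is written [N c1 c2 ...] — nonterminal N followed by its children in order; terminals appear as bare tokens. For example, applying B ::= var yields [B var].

S
S & A
S & A & A
S & A & A & A
A & A & A & A
B & A & A & A
var & A & A & A
var & B & A & A
var & var & A & A
var & var & B & A
var & var & lit & A
var & var & lit & B :: A
var & var & lit & var :: A
var & var & lit & var :: B
var & var & lit & var :: var

[S [S [S [S [A [B var]]] & [A [B var]]] & [A [B lit]]] & [A [B var] :: [A [B var]]]]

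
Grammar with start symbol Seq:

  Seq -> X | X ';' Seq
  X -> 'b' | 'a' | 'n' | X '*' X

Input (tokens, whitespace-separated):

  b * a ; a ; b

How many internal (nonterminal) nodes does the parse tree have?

[Seq [X [X b] * [X a]] ; [Seq [X a] ; [Seq [X b]]]]

8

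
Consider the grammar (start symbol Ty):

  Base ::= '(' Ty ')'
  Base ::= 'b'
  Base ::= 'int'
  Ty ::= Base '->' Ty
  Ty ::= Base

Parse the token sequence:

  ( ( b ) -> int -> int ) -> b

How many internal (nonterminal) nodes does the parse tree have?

[Ty [Base ( [Ty [Base ( [Ty [Base b]] )] -> [Ty [Base int] -> [Ty [Base int]]]] )] -> [Ty [Base b]]]

12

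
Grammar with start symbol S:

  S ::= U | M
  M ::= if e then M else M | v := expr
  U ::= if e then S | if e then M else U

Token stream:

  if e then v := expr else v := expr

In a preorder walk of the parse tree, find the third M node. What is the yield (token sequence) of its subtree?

v := expr

[S [M if e then [M v := expr] else [M v := expr]]]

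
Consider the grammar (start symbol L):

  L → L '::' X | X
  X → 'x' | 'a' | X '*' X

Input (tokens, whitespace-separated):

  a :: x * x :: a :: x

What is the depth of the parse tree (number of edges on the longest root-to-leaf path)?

5

[L [L [L [L [X a]] :: [X [X x] * [X x]]] :: [X a]] :: [X x]]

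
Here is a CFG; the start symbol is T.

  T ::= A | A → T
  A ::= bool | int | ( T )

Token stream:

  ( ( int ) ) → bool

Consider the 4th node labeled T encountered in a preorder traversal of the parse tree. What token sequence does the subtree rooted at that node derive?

bool

[T [A ( [T [A ( [T [A int]] )]] )] → [T [A bool]]]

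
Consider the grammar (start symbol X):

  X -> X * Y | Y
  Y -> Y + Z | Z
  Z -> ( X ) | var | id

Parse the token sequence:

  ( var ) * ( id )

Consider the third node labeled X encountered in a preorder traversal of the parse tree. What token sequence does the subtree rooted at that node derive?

[X [X [Y [Z ( [X [Y [Z var]]] )]]] * [Y [Z ( [X [Y [Z id]]] )]]]

var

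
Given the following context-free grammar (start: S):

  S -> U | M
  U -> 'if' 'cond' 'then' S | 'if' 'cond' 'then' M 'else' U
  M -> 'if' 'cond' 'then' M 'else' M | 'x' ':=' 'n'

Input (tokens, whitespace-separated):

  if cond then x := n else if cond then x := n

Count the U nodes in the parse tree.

[S [U if cond then [M x := n] else [U if cond then [S [M x := n]]]]]

2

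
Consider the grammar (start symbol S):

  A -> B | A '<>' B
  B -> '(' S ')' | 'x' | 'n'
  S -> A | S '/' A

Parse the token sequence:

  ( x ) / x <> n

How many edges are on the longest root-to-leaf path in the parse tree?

[S [S [A [B ( [S [A [B x]]] )]]] / [A [A [B x]] <> [B n]]]

7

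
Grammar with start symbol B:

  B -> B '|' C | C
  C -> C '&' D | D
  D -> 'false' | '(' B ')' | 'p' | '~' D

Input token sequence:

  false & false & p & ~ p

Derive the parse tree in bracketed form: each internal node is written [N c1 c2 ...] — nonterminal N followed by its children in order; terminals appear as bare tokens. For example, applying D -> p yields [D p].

B
C
C & D
C & D & D
C & D & D & D
D & D & D & D
false & D & D & D
false & false & D & D
false & false & p & D
false & false & p & ~ D
false & false & p & ~ p

[B [C [C [C [C [D false]] & [D false]] & [D p]] & [D ~ [D p]]]]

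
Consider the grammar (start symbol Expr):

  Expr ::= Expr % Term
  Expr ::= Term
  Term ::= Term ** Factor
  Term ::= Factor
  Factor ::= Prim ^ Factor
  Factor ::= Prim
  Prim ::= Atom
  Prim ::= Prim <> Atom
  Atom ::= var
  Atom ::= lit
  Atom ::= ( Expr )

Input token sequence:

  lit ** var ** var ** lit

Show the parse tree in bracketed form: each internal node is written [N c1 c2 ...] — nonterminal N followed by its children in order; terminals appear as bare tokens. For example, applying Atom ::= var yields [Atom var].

Expr
Term
Term ** Factor
Term ** Factor ** Factor
Term ** Factor ** Factor ** Factor
Factor ** Factor ** Factor ** Factor
Prim ** Factor ** Factor ** Factor
Atom ** Factor ** Factor ** Factor
lit ** Factor ** Factor ** Factor
lit ** Prim ** Factor ** Factor
lit ** Atom ** Factor ** Factor
lit ** var ** Factor ** Factor
lit ** var ** Prim ** Factor
lit ** var ** Atom ** Factor
lit ** var ** var ** Factor
lit ** var ** var ** Prim
lit ** var ** var ** Atom
lit ** var ** var ** lit

[Expr [Term [Term [Term [Term [Factor [Prim [Atom lit]]]] ** [Factor [Prim [Atom var]]]] ** [Factor [Prim [Atom var]]]] ** [Factor [Prim [Atom lit]]]]]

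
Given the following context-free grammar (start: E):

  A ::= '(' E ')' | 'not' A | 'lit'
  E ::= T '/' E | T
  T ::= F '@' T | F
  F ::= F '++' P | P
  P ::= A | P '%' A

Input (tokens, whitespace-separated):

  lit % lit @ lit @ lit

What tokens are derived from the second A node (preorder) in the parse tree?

[E [T [F [P [P [A lit]] % [A lit]]] @ [T [F [P [A lit]]] @ [T [F [P [A lit]]]]]]]

lit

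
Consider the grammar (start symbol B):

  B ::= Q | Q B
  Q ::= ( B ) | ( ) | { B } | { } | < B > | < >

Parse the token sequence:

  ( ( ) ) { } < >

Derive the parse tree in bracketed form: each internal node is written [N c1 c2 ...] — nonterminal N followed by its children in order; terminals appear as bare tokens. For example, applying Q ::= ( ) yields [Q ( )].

B
Q B
( B ) B
( Q ) B
( ( ) ) B
( ( ) ) Q B
( ( ) ) { } B
( ( ) ) { } Q
( ( ) ) { } < >

[B [Q ( [B [Q ( )]] )] [B [Q { }] [B [Q < >]]]]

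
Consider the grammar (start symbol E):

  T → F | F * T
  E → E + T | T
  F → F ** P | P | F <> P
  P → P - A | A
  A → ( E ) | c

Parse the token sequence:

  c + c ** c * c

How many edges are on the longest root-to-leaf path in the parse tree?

[E [E [T [F [P [A c]]]]] + [T [F [F [P [A c]]] ** [P [A c]]] * [T [F [P [A c]]]]]]

6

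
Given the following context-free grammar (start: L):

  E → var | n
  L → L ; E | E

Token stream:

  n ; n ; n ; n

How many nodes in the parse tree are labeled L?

[L [L [L [L [E n]] ; [E n]] ; [E n]] ; [E n]]

4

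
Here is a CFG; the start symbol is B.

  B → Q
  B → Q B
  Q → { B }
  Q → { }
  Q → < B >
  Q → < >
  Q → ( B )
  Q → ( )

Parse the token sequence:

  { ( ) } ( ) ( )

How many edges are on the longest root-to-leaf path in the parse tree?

4

[B [Q { [B [Q ( )]] }] [B [Q ( )] [B [Q ( )]]]]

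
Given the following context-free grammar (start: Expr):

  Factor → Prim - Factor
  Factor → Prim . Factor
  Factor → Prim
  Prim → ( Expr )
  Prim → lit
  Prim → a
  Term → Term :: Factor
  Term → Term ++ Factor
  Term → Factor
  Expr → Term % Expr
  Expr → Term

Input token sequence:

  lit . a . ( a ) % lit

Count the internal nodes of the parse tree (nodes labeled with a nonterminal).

16

[Expr [Term [Factor [Prim lit] . [Factor [Prim a] . [Factor [Prim ( [Expr [Term [Factor [Prim a]]]] )]]]]] % [Expr [Term [Factor [Prim lit]]]]]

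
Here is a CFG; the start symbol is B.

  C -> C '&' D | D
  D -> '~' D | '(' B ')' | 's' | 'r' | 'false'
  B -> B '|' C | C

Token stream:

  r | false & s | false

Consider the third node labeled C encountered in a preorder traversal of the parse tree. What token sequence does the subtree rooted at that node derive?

[B [B [B [C [D r]]] | [C [C [D false]] & [D s]]] | [C [D false]]]

false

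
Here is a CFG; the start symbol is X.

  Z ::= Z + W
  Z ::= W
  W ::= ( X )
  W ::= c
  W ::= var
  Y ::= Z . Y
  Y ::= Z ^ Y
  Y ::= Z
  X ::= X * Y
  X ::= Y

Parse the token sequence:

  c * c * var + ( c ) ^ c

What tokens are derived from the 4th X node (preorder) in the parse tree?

[X [X [X [Y [Z [W c]]]] * [Y [Z [W c]]]] * [Y [Z [Z [W var]] + [W ( [X [Y [Z [W c]]]] )]] ^ [Y [Z [W c]]]]]

c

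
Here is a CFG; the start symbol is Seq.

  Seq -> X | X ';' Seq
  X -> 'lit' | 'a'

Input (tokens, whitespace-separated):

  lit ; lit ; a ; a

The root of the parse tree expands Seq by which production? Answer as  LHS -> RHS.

Seq -> X ';' Seq

[Seq [X lit] ; [Seq [X lit] ; [Seq [X a] ; [Seq [X a]]]]]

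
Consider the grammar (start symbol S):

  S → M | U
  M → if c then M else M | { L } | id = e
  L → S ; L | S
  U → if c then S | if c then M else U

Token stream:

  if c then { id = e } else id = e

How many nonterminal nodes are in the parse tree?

[S [M if c then [M { [L [S [M id = e]]] }] else [M id = e]]]

7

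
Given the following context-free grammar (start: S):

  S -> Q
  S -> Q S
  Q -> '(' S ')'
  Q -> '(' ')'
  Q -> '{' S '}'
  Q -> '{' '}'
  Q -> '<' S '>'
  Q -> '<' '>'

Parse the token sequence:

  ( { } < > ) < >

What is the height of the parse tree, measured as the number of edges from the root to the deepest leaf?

[S [Q ( [S [Q { }] [S [Q < >]]] )] [S [Q < >]]]

5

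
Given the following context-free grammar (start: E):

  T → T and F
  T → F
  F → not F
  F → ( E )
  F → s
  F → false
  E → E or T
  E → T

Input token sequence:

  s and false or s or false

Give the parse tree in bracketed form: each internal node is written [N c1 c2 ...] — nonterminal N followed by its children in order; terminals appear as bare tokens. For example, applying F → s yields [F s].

[E [E [E [T [T [F s]] and [F false]]] or [T [F s]]] or [T [F false]]]

E
E or T
E or T or T
T or T or T
T and F or T or T
F and F or T or T
s and F or T or T
s and false or T or T
s and false or F or T
s and false or s or T
s and false or s or F
s and false or s or false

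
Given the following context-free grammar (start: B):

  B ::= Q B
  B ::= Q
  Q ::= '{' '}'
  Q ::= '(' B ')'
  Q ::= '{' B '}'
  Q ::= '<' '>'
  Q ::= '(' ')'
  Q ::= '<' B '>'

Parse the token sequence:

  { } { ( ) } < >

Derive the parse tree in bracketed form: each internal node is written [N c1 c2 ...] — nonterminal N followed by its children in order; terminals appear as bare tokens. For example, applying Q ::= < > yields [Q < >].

[B [Q { }] [B [Q { [B [Q ( )]] }] [B [Q < >]]]]

B
Q B
{ } B
{ } Q B
{ } { B } B
{ } { Q } B
{ } { ( ) } B
{ } { ( ) } Q
{ } { ( ) } < >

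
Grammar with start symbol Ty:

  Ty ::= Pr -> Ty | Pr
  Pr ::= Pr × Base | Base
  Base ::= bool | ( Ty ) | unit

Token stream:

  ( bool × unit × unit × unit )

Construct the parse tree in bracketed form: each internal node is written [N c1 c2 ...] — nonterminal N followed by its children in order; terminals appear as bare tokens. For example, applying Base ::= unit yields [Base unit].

Ty
Pr
Base
( Ty )
( Pr )
( Pr × Base )
( Pr × Base × Base )
( Pr × Base × Base × Base )
( Base × Base × Base × Base )
( bool × Base × Base × Base )
( bool × unit × Base × Base )
( bool × unit × unit × Base )
( bool × unit × unit × unit )

[Ty [Pr [Base ( [Ty [Pr [Pr [Pr [Pr [Base bool]] × [Base unit]] × [Base unit]] × [Base unit]]] )]]]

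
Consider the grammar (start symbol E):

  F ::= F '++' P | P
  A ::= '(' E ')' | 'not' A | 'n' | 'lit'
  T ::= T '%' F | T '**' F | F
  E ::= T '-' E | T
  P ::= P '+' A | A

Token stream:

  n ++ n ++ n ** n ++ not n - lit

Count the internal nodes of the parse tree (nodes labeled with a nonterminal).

24

[E [T [T [F [F [F [P [A n]]] ++ [P [A n]]] ++ [P [A n]]]] ** [F [F [P [A n]]] ++ [P [A not [A n]]]]] - [E [T [F [P [A lit]]]]]]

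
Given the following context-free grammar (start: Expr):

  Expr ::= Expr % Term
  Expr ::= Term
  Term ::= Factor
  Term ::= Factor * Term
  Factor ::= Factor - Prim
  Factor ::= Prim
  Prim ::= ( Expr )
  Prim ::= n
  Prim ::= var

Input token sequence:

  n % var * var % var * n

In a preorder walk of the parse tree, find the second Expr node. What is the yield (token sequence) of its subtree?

[Expr [Expr [Expr [Term [Factor [Prim n]]]] % [Term [Factor [Prim var]] * [Term [Factor [Prim var]]]]] % [Term [Factor [Prim var]] * [Term [Factor [Prim n]]]]]

n % var * var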